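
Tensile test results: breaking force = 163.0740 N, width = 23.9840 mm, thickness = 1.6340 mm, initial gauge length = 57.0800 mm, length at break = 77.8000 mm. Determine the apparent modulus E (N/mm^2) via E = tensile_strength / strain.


TS = F / (w * t) = 163.0740 / (23.9840 * 1.6340) = 4.1611 N/mm^2
strain = (Lf - L0) / L0 = (77.8000 - 57.0800) / 57.0800 = 0.3630
E = TS / strain = 4.1611 / 0.3630 = 11.4632 N/mm^2


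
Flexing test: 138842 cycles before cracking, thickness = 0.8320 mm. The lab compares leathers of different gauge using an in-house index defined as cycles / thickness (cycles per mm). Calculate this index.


Formula: Index = cycles / thickness
Substituting: Index = 138842 / 0.8320
Result: 166877.4038 cycles/mm


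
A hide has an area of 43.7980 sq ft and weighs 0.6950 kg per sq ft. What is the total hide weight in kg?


Formula: Weight = area * weight_per_sqft
Substituting: Weight = 43.7980 * 0.6950
Result: 30.4396 kg


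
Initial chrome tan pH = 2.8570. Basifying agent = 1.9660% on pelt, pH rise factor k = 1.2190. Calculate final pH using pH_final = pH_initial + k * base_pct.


Formula: pH_final = pH_initial + k * base_pct
Substituting: pH_final = 2.8570 + 1.2190 * 1.9660
Result: 5.2536


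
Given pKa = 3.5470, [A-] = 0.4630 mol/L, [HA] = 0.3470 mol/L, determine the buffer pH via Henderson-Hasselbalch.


ratio = [A-] / [HA] = 0.4630 / 0.3470 = 1.3343
log10(ratio) = 0.1253
pH = pKa + log10(ratio) = 3.5470 + 0.1253 = 3.6723


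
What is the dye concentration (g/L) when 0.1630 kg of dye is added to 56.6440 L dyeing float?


Formula: Conc = dye_mass(kg) / volume(L) * 1000
Substituting: Conc = 0.1630 / 56.6440 * 1000
Result: 2.8776 g/L


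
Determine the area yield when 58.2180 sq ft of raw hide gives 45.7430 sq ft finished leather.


Formula: Yield = finished / raw * 100
Substituting: Yield = 45.7430 / 58.2180 * 100
Result: 78.5719 %


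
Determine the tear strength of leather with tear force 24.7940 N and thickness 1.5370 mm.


Formula: Tear strength = force / thickness
Substituting: Tear strength = 24.7940 / 1.5370
Result: 16.1314 N/mm


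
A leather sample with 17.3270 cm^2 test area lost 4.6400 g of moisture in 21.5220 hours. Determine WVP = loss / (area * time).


Formula: WVP = loss / (area * time)
Substituting: WVP = 4.6400 / (17.3270 * 21.5220)
Result: 0.0124426 g/(cm^2*hr)


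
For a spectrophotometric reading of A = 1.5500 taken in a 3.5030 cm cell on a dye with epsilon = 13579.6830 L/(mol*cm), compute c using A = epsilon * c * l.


Formula: c = A / (epsilon * l)
Substituting: c = 1.5500 / (13579.6830 * 3.5030)
Result: 3.2584e-05 mol/L


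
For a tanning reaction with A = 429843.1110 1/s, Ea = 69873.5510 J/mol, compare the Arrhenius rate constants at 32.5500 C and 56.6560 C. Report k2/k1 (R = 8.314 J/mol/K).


T1 = 32.5500 + 273.15 = 305.7000 K; T2 = 56.6560 + 273.15 = 329.8060 K
k1 = A * exp(-Ea/(R*T1)) = 429843.1110 * exp(-69873.5510/(8.314*305.7000)) = 4.9392e-07 1/s
k2 = A * exp(-Ea/(R*T2)) = 429843.1110 * exp(-69873.5510/(8.314*329.8060)) = 3.6842e-06 1/s
k2/k1 = 3.6842e-06 / 4.9392e-07 = 7.4591


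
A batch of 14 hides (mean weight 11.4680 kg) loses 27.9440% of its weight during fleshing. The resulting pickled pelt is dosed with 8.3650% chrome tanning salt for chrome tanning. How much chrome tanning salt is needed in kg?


Total_raw = N * avg_wt = 14 * 11.4680 = 160.5520 kg
Substrate = Total_raw * (1 - loss/100) = 160.5520 * (1 - 27.9440/100) = 115.6873 kg
Chrome = Substrate * pct / 100 = 115.6873 * 8.3650 / 100 = 9.6772 kg


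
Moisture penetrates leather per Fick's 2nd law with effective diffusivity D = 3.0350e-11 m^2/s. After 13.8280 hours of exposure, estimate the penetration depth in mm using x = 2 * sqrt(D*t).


t = 13.8280 hr * 3600 = 49780.8000 s
D * t = 3.0350e-11 * 49780.8000 = 1.5108e-06
x = 2 * sqrt(D*t) = 2 * sqrt(1.5108e-06) = 0.00245833 m = 2.4583 mm


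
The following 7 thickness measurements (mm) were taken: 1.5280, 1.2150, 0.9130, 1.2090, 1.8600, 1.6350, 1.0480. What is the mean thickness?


Formula: Average = sum / n
Substituting: Average = 9.4080 / 7
Result: 1.3440 mm


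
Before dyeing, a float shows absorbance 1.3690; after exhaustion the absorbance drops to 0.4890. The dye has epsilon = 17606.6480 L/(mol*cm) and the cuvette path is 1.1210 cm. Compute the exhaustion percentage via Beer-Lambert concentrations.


c_initial = A_i / (epsilon * l) = 1.3690 / (17606.6480 * 1.1210) = 6.9362e-05 mol/L
c_final = A_f / (epsilon * l) = 0.4890 / (17606.6480 * 1.1210) = 2.4776e-05 mol/L
Exhaustion = (c_initial - c_final) / c_initial * 100 = (6.9362e-05 - 2.4776e-05) / 6.9362e-05 * 100 = 64.2805 %


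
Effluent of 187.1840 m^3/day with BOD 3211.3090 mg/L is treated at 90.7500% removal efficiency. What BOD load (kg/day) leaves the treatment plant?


Load_in = volume * conc / 1000 = 187.1840 * 3211.3090 / 1000 = 601.1057 kg/day
Removed = Load_in * eff / 100 = 601.1057 * 90.7500 / 100 = 545.5034 kg/day
Load_out = Load_in - Removed = 601.1057 - 545.5034 = 55.6023 kg/day


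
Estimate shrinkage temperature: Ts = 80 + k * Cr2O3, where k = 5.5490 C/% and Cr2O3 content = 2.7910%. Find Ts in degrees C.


Formula: Ts = 80 + k * Cr2O3
Substituting: Ts = 80 + 5.5490 * 2.7910
Result: 95.4873 C


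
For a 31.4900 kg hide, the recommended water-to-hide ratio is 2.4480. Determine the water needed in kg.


Formula: Water = hide_weight * ratio
Substituting: Water = 31.4900 * 2.4480
Result: 77.0875 kg


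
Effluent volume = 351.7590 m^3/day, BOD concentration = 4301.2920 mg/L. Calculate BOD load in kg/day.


Formula: BOD_load = volume * conc / 1000
Substituting: BOD_load = 351.7590 * 4301.2920 / 1000
Result: 1513.0182 kg/day


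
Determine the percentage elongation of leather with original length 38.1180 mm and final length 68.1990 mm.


Formula: Elongation = (Lf - L0) / L0 * 100
Substituting: Elongation = (68.1990 - 38.1180) / 38.1180 * 100
Result: 78.9155 %


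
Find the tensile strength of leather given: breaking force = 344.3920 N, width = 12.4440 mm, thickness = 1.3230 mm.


Formula: TS = force / (width * thickness)
Substituting: TS = 344.3920 / (12.4440 * 1.3230)
Result: 20.9186 N/mm^2


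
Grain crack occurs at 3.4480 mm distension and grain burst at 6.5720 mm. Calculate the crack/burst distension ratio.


Formula: Ratio = crack / burst
Substituting: Ratio = 3.4480 / 6.5720
Result: 0.5247


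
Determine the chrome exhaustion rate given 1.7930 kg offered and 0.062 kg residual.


Formula: Uptake = (offered - residual) / offered * 100
Substituting: Uptake = (1.7930 - 0.062) / 1.7930 * 100
Result: 96.5421 %


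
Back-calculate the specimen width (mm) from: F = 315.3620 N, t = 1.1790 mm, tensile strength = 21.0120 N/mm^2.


Formula: w = F / (TS * t)
Substituting: w = 315.3620 / (21.0120 * 1.1790)
Result: 12.7300 mm


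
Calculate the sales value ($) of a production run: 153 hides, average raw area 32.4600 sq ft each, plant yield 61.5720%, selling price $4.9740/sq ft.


Raw_total = N * avg_area = 153 * 32.4600 = 4966.3800 sq ft
Finished = Raw_total * yield / 100 = 4966.3800 * 61.5720 / 100 = 3057.8995 sq ft
Value = Finished * price = 3057.8995 * 4.9740 = 15209.9921 $


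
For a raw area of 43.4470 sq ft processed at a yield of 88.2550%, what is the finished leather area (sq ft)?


Formula: finished = raw * yield / 100
Substituting: finished = 43.4470 * 88.2550 / 100
Result: 38.3441 sq ft


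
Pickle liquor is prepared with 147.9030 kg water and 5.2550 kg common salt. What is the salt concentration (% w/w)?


Formula: Conc = salt / (water + salt) * 100
Substituting: Conc = 5.2550 / (147.9030 + 5.2550) * 100
Result: 3.4311 %


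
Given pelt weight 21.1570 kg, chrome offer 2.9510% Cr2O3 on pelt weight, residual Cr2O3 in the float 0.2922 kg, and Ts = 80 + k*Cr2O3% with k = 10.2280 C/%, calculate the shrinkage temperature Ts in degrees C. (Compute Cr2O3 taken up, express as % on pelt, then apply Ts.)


Offered = pelt * offer_pct / 100 = 21.1570 * 2.9510 / 100 = 0.6243 kg
Uptake = offered - residual = 0.6243 - 0.2922 = 0.3321 kg
Cr2O3% on pelt = uptake / pelt * 100 = 0.3321 / 21.1570 * 100 = 1.5699 %
Ts = 80 + k * Cr2O3% = 80 + 10.2280 * 1.5699 = 96.0569 C


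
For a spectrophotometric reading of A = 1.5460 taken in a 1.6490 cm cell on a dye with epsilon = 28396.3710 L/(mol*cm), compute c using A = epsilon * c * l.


Formula: c = A / (epsilon * l)
Substituting: c = 1.5460 / (28396.3710 * 1.6490)
Result: 3.3016e-05 mol/L


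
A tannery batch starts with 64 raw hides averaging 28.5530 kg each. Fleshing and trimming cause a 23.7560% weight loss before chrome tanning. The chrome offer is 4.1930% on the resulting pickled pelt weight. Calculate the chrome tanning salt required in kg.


Total_raw = N * avg_wt = 64 * 28.5530 = 1827.3920 kg
Substrate = Total_raw * (1 - loss/100) = 1827.3920 * (1 - 23.7560/100) = 1393.2768 kg
Chrome = Substrate * pct / 100 = 1393.2768 * 4.1930 / 100 = 58.4201 kg


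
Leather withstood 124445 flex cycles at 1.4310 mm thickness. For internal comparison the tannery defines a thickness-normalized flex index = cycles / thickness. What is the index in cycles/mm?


Formula: Index = cycles / thickness
Substituting: Index = 124445 / 1.4310
Result: 86963.6618 cycles/mm


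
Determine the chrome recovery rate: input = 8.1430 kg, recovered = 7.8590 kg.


Formula: Recovery = recovered / input * 100
Substituting: Recovery = 7.8590 / 8.1430 * 100
Result: 96.5123 %


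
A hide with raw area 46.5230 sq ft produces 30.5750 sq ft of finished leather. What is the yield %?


Formula: Yield = finished / raw * 100
Substituting: Yield = 30.5750 / 46.5230 * 100
Result: 65.7202 %


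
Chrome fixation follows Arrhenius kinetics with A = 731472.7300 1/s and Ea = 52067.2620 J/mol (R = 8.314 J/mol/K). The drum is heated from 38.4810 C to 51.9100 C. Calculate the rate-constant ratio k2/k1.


T1 = 38.4810 + 273.15 = 311.6310 K; T2 = 51.9100 + 273.15 = 325.0600 K
k1 = A * exp(-Ea/(R*T1)) = 731472.7300 * exp(-52067.2620/(8.314*311.6310)) = 0.00136939 1/s
k2 = A * exp(-Ea/(R*T2)) = 731472.7300 * exp(-52067.2620/(8.314*325.0600)) = 0.00314114 1/s
k2/k1 = 0.00314114 / 0.00136939 = 2.2938


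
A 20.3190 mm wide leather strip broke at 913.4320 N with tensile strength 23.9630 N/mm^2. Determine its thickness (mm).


Formula: t = F / (TS * w)
Substituting: t = 913.4320 / (23.9630 * 20.3190)
Result: 1.8760 mm


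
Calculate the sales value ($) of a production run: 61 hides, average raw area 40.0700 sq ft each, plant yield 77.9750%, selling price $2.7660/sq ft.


Raw_total = N * avg_area = 61 * 40.0700 = 2444.2700 sq ft
Finished = Raw_total * yield / 100 = 2444.2700 * 77.9750 / 100 = 1905.9195 sq ft
Value = Finished * price = 1905.9195 * 2.7660 = 5271.7734 $


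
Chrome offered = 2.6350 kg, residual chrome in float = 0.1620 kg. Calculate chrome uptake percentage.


Formula: Uptake = (offered - residual) / offered * 100
Substituting: Uptake = (2.6350 - 0.1620) / 2.6350 * 100
Result: 93.8520 %


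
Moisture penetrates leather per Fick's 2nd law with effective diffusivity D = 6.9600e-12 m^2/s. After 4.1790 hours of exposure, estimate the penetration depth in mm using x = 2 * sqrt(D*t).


t = 4.1790 hr * 3600 = 15044.4000 s
D * t = 6.9600e-12 * 15044.4000 = 1.0471e-07
x = 2 * sqrt(D*t) = 2 * sqrt(1.0471e-07) = 6.4718e-04 m = 0.6472 mm


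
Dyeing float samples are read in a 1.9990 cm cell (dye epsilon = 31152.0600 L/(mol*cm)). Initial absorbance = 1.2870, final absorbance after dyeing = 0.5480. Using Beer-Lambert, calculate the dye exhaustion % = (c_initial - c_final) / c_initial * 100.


c_initial = A_i / (epsilon * l) = 1.2870 / (31152.0600 * 1.9990) = 2.0667e-05 mol/L
c_final = A_f / (epsilon * l) = 0.5480 / (31152.0600 * 1.9990) = 8.8000e-06 mol/L
Exhaustion = (c_initial - c_final) / c_initial * 100 = (2.0667e-05 - 8.8000e-06) / 2.0667e-05 * 100 = 57.4204 %


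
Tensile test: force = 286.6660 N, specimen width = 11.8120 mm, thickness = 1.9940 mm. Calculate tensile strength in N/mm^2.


Formula: TS = force / (width * thickness)
Substituting: TS = 286.6660 / (11.8120 * 1.9940)
Result: 12.1710 N/mm^2


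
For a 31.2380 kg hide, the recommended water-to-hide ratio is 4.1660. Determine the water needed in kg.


Formula: Water = hide_weight * ratio
Substituting: Water = 31.2380 * 4.1660
Result: 130.1375 kg


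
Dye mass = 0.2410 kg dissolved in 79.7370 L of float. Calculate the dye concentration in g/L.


Formula: Conc = dye_mass(kg) / volume(L) * 1000
Substituting: Conc = 0.2410 / 79.7370 * 1000
Result: 3.0224 g/L


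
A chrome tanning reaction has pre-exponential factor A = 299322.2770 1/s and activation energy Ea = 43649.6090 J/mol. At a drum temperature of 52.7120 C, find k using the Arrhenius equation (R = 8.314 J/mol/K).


T_K = T_C + 273.15 = 52.7120 + 273.15 = 325.8620 K
exponent = -Ea / (R * T_K) = -43649.6090 / (8.314 * 325.8620) = -16.1115
k = A * exp(exponent) = 299322.2770 * exp(-16.1115) = 0.0301296 1/s


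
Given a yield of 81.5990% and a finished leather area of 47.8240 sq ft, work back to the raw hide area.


Formula: raw = finished * 100 / yield
Substituting: raw = 47.8240 * 100 / 81.5990
Result: 58.6086 sq ft


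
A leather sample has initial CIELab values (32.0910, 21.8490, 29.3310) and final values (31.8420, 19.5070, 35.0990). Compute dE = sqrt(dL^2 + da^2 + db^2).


dL = -0.2490, da = -2.3420, db = 5.7680
dE = sqrt((-0.2490)^2 + (-2.3420)^2 + 5.7680^2) = 6.2303


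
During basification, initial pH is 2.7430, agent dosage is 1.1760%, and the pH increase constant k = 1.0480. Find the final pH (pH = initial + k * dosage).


Formula: pH_final = pH_initial + k * base_pct
Substituting: pH_final = 2.7430 + 1.0480 * 1.1760
Result: 3.9754


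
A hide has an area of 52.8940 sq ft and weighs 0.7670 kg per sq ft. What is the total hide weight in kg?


Formula: Weight = area * weight_per_sqft
Substituting: Weight = 52.8940 * 0.7670
Result: 40.5697 kg


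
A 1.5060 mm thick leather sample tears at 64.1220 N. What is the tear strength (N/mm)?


Formula: Tear strength = force / thickness
Substituting: Tear strength = 64.1220 / 1.5060
Result: 42.5777 N/mm


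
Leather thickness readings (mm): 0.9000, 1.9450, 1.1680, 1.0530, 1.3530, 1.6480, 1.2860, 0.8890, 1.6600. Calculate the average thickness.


Formula: Average = sum / n
Substituting: Average = 11.9020 / 9
Result: 1.3224 mm


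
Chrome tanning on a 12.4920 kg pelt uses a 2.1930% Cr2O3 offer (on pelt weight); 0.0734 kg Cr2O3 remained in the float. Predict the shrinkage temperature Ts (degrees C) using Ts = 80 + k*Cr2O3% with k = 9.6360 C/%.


Offered = pelt * offer_pct / 100 = 12.4920 * 2.1930 / 100 = 0.2739 kg
Uptake = offered - residual = 0.2739 - 0.0734 = 0.2005 kg
Cr2O3% on pelt = uptake / pelt * 100 = 0.2005 / 12.4920 * 100 = 1.6054 %
Ts = 80 + k * Cr2O3% = 80 + 9.6360 * 1.6054 = 95.4699 C


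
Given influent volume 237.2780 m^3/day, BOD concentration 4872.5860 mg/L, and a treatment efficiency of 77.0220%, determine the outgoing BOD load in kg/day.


Load_in = volume * conc / 1000 = 237.2780 * 4872.5860 / 1000 = 1156.1575 kg/day
Removed = Load_in * eff / 100 = 1156.1575 * 77.0220 / 100 = 890.4956 kg/day
Load_out = Load_in - Removed = 1156.1575 - 890.4956 = 265.6619 kg/day


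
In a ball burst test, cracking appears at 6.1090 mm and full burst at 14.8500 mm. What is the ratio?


Formula: Ratio = crack / burst
Substituting: Ratio = 6.1090 / 14.8500
Result: 0.4114


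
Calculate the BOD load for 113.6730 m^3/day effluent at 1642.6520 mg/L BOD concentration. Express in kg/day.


Formula: BOD_load = volume * conc / 1000
Substituting: BOD_load = 113.6730 * 1642.6520 / 1000
Result: 186.7252 kg/day


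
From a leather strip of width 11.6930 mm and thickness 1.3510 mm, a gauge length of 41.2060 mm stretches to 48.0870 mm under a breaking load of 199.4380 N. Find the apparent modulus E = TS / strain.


TS = F / (w * t) = 199.4380 / (11.6930 * 1.3510) = 12.6249 N/mm^2
strain = (Lf - L0) / L0 = (48.0870 - 41.2060) / 41.2060 = 0.1670
E = TS / strain = 12.6249 / 0.1670 = 75.6024 N/mm^2


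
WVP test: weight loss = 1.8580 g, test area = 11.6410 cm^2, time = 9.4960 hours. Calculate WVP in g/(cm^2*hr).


Formula: WVP = loss / (area * time)
Substituting: WVP = 1.8580 / (11.6410 * 9.4960)
Result: 0.0168079 g/(cm^2*hr)


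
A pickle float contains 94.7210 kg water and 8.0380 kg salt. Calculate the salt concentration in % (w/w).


Formula: Conc = salt / (water + salt) * 100
Substituting: Conc = 8.0380 / (94.7210 + 8.0380) * 100
Result: 7.8222 %


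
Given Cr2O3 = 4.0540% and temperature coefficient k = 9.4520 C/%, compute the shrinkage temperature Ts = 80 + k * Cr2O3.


Formula: Ts = 80 + k * Cr2O3
Substituting: Ts = 80 + 9.4520 * 4.0540
Result: 118.3184 C


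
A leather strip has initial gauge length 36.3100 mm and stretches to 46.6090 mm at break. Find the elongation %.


Formula: Elongation = (Lf - L0) / L0 * 100
Substituting: Elongation = (46.6090 - 36.3100) / 36.3100 * 100
Result: 28.3641 %


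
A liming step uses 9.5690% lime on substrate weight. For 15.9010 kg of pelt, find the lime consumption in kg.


Formula: Lime = substrate * pct / 100
Substituting: Lime = 15.9010 * 9.5690 / 100
Result: 1.5216 kg


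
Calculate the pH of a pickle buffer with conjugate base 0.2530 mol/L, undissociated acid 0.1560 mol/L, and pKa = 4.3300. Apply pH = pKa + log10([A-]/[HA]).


ratio = [A-] / [HA] = 0.2530 / 0.1560 = 1.6218
log10(ratio) = 0.2100
pH = pKa + log10(ratio) = 4.3300 + 0.2100 = 4.5400


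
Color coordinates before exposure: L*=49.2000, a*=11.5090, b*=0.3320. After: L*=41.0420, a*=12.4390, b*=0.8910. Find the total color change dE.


dL = -8.1580, da = 0.9300, db = 0.5590
dE = sqrt((-8.1580)^2 + 0.9300^2 + 0.5590^2) = 8.2298


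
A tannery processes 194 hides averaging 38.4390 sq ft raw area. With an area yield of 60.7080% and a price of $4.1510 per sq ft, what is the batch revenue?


Raw_total = N * avg_area = 194 * 38.4390 = 7457.1660 sq ft
Finished = Raw_total * yield / 100 = 7457.1660 * 60.7080 / 100 = 4527.0963 sq ft
Value = Finished * price = 4527.0963 * 4.1510 = 18791.9769 $


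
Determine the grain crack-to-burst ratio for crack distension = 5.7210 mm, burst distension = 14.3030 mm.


Formula: Ratio = crack / burst
Substituting: Ratio = 5.7210 / 14.3030
Result: 0.4000


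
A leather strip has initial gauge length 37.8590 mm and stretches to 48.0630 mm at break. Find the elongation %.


Formula: Elongation = (Lf - L0) / L0 * 100
Substituting: Elongation = (48.0630 - 37.8590) / 37.8590 * 100
Result: 26.9526 %


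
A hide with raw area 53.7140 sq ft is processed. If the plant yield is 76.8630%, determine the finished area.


Formula: finished = raw * yield / 100
Substituting: finished = 53.7140 * 76.8630 / 100
Result: 41.2862 sq ft


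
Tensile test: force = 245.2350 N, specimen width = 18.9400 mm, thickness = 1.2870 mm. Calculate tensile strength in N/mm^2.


Formula: TS = force / (width * thickness)
Substituting: TS = 245.2350 / (18.9400 * 1.2870)
Result: 10.0606 N/mm^2


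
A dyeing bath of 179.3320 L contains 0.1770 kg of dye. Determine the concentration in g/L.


Formula: Conc = dye_mass(kg) / volume(L) * 1000
Substituting: Conc = 0.1770 / 179.3320 * 1000
Result: 0.9870 g/L


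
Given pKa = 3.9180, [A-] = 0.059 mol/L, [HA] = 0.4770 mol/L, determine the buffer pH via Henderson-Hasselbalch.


ratio = [A-] / [HA] = 0.059 / 0.4770 = 0.1237
log10(ratio) = -0.9077
pH = pKa + log10(ratio) = 3.9180 - 0.9077 = 3.0103


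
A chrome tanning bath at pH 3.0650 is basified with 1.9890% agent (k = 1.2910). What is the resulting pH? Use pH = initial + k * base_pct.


Formula: pH_final = pH_initial + k * base_pct
Substituting: pH_final = 3.0650 + 1.2910 * 1.9890
Result: 5.6328


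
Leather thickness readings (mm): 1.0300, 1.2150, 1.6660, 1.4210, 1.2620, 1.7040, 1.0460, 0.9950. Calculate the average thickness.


Formula: Average = sum / n
Substituting: Average = 10.3390 / 8
Result: 1.2924 mm


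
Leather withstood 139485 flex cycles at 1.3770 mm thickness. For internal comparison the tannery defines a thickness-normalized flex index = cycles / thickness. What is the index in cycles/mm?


Formula: Index = cycles / thickness
Substituting: Index = 139485 / 1.3770
Result: 101296.2963 cycles/mm


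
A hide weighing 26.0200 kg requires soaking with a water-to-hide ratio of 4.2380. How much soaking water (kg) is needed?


Formula: Water = hide_weight * ratio
Substituting: Water = 26.0200 * 4.2380
Result: 110.2728 kg


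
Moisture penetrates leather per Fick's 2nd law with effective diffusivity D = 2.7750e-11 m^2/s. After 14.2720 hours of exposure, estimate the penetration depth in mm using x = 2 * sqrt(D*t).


t = 14.2720 hr * 3600 = 51379.2000 s
D * t = 2.7750e-11 * 51379.2000 = 1.4258e-06
x = 2 * sqrt(D*t) = 2 * sqrt(1.4258e-06) = 0.00238811 m = 2.3881 mm


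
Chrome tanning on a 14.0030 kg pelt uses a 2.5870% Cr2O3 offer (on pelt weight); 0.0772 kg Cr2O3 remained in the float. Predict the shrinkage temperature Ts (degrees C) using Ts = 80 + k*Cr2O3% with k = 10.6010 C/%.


Offered = pelt * offer_pct / 100 = 14.0030 * 2.5870 / 100 = 0.3623 kg
Uptake = offered - residual = 0.3623 - 0.0772 = 0.2851 kg
Cr2O3% on pelt = uptake / pelt * 100 = 0.2851 / 14.0030 * 100 = 2.0357 %
Ts = 80 + k * Cr2O3% = 80 + 10.6010 * 2.0357 = 101.5803 C


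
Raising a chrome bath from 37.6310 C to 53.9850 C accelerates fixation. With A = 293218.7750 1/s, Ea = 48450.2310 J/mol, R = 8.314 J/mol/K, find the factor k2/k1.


T1 = 37.6310 + 273.15 = 310.7810 K; T2 = 53.9850 + 273.15 = 327.1350 K
k1 = A * exp(-Ea/(R*T1)) = 293218.7750 * exp(-48450.2310/(8.314*310.7810)) = 0.00210672 1/s
k2 = A * exp(-Ea/(R*T2)) = 293218.7750 * exp(-48450.2310/(8.314*327.1350)) = 0.00537919 1/s
k2/k1 = 0.00537919 / 0.00210672 = 2.5534


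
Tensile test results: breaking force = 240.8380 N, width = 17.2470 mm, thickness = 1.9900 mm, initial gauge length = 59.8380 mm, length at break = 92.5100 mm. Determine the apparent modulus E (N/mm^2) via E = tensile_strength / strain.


TS = F / (w * t) = 240.8380 / (17.2470 * 1.9900) = 7.0171 N/mm^2
strain = (Lf - L0) / L0 = (92.5100 - 59.8380) / 59.8380 = 0.5460
E = TS / strain = 7.0171 / 0.5460 = 12.8517 N/mm^2


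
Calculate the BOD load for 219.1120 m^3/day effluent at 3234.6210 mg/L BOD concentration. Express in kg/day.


Formula: BOD_load = volume * conc / 1000
Substituting: BOD_load = 219.1120 * 3234.6210 / 1000
Result: 708.7443 kg/day


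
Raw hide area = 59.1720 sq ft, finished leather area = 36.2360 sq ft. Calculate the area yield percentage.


Formula: Yield = finished / raw * 100
Substituting: Yield = 36.2360 / 59.1720 * 100
Result: 61.2384 %


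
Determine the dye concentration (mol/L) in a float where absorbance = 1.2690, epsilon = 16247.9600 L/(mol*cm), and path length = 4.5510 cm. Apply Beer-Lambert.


Formula: c = A / (epsilon * l)
Substituting: c = 1.2690 / (16247.9600 * 4.5510)
Result: 1.7162e-05 mol/L


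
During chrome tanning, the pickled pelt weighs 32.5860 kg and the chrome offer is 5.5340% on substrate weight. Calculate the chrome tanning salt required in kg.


Formula: Chrome = substrate * pct / 100
Substituting: Chrome = 32.5860 * 5.5340 / 100
Result: 1.8033 kg


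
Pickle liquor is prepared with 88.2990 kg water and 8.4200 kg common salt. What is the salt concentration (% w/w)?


Formula: Conc = salt / (water + salt) * 100
Substituting: Conc = 8.4200 / (88.2990 + 8.4200) * 100
Result: 8.7056 %


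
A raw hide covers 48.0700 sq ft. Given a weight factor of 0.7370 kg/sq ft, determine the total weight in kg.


Formula: Weight = area * weight_per_sqft
Substituting: Weight = 48.0700 * 0.7370
Result: 35.4276 kg


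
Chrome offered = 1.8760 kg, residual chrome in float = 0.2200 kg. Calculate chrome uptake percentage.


Formula: Uptake = (offered - residual) / offered * 100
Substituting: Uptake = (1.8760 - 0.2200) / 1.8760 * 100
Result: 88.2729 %


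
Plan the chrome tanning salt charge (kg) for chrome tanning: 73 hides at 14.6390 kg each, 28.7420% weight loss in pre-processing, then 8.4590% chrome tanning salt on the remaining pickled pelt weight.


Total_raw = N * avg_wt = 73 * 14.6390 = 1068.6470 kg
Substrate = Total_raw * (1 - loss/100) = 1068.6470 * (1 - 28.7420/100) = 761.4965 kg
Chrome = Substrate * pct / 100 = 761.4965 * 8.4590 / 100 = 64.4150 kg


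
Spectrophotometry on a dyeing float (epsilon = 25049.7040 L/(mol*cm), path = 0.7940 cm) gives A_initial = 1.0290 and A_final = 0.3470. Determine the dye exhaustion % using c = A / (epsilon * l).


c_initial = A_i / (epsilon * l) = 1.0290 / (25049.7040 * 0.7940) = 5.1736e-05 mol/L
c_final = A_f / (epsilon * l) = 0.3470 / (25049.7040 * 0.7940) = 1.7446e-05 mol/L
Exhaustion = (c_initial - c_final) / c_initial * 100 = (5.1736e-05 - 1.7446e-05) / 5.1736e-05 * 100 = 66.2779 %


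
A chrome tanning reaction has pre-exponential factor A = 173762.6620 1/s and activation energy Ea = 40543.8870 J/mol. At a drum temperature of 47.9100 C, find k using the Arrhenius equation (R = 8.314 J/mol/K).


T_K = T_C + 273.15 = 47.9100 + 273.15 = 321.0600 K
exponent = -Ea / (R * T_K) = -40543.8870 / (8.314 * 321.0600) = -15.1890
k = A * exp(exponent) = 173762.6620 * exp(-15.1890) = 0.0440005 1/s


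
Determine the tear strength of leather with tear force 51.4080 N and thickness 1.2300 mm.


Formula: Tear strength = force / thickness
Substituting: Tear strength = 51.4080 / 1.2300
Result: 41.7951 N/mm


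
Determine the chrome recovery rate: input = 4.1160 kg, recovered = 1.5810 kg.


Formula: Recovery = recovered / input * 100
Substituting: Recovery = 1.5810 / 4.1160 * 100
Result: 38.4111 %


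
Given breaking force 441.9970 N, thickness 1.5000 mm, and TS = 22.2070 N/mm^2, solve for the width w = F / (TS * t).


Formula: w = F / (TS * t)
Substituting: w = 441.9970 / (22.2070 * 1.5000)
Result: 13.2690 mm


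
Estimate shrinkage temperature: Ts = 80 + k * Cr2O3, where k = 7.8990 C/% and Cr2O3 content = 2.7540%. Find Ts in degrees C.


Formula: Ts = 80 + k * Cr2O3
Substituting: Ts = 80 + 7.8990 * 2.7540
Result: 101.7538 C


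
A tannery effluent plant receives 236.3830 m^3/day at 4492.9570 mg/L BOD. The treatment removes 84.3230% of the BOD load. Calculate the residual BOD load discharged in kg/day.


Load_in = volume * conc / 1000 = 236.3830 * 4492.9570 / 1000 = 1062.0587 kg/day
Removed = Load_in * eff / 100 = 1062.0587 * 84.3230 / 100 = 895.5597 kg/day
Load_out = Load_in - Removed = 1062.0587 - 895.5597 = 166.4989 kg/day


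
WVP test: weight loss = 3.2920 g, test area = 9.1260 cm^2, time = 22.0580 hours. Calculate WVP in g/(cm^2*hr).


Formula: WVP = loss / (area * time)
Substituting: WVP = 3.2920 / (9.1260 * 22.0580)
Result: 0.0163536 g/(cm^2*hr)


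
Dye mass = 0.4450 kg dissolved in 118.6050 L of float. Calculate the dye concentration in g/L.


Formula: Conc = dye_mass(kg) / volume(L) * 1000
Substituting: Conc = 0.4450 / 118.6050 * 1000
Result: 3.7519 g/L


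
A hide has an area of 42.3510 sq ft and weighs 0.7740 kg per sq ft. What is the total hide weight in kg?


Formula: Weight = area * weight_per_sqft
Substituting: Weight = 42.3510 * 0.7740
Result: 32.7797 kg


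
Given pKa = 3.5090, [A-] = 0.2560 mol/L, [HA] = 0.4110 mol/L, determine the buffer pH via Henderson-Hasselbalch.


ratio = [A-] / [HA] = 0.2560 / 0.4110 = 0.6229
log10(ratio) = -0.2056
pH = pKa + log10(ratio) = 3.5090 - 0.2056 = 3.3034


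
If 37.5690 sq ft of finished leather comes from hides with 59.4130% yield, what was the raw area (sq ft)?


Formula: raw = finished * 100 / yield
Substituting: raw = 37.5690 * 100 / 59.4130
Result: 63.2336 sq ft


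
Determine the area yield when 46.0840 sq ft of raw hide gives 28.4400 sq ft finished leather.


Formula: Yield = finished / raw * 100
Substituting: Yield = 28.4400 / 46.0840 * 100
Result: 61.7134 %


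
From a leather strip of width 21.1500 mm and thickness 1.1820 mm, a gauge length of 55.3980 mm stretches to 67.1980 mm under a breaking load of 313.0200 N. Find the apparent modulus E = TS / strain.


TS = F / (w * t) = 313.0200 / (21.1500 * 1.1820) = 12.5212 N/mm^2
strain = (Lf - L0) / L0 = (67.1980 - 55.3980) / 55.3980 = 0.2130
E = TS / strain = 12.5212 / 0.2130 = 58.7836 N/mm^2


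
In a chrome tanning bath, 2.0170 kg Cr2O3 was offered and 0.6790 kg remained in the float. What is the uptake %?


Formula: Uptake = (offered - residual) / offered * 100
Substituting: Uptake = (2.0170 - 0.6790) / 2.0170 * 100
Result: 66.3361 %


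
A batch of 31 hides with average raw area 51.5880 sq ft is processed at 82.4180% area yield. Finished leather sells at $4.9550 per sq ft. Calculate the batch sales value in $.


Raw_total = N * avg_area = 31 * 51.5880 = 1599.2280 sq ft
Finished = Raw_total * yield / 100 = 1599.2280 * 82.4180 / 100 = 1318.0517 sq ft
Value = Finished * price = 1318.0517 * 4.9550 = 6530.9463 $


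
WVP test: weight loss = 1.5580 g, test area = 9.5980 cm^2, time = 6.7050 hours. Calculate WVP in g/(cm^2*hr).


Formula: WVP = loss / (area * time)
Substituting: WVP = 1.5580 / (9.5980 * 6.7050)
Result: 0.0242096 g/(cm^2*hr)


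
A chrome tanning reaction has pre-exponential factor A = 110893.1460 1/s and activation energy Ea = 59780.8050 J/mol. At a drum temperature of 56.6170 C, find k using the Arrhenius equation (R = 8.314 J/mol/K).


T_K = T_C + 273.15 = 56.6170 + 273.15 = 329.7670 K
exponent = -Ea / (R * T_K) = -59780.8050 / (8.314 * 329.7670) = -21.8044
k = A * exp(exponent) = 110893.1460 * exp(-21.8044) = 3.7615e-05 1/s


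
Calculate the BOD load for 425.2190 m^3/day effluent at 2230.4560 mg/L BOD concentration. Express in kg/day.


Formula: BOD_load = volume * conc / 1000
Substituting: BOD_load = 425.2190 * 2230.4560 / 1000
Result: 948.4323 kg/day


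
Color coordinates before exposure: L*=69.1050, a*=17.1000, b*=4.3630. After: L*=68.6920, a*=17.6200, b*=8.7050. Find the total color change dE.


dL = -0.4130, da = 0.5200, db = 4.3420
dE = sqrt((-0.4130)^2 + 0.5200^2 + 4.3420^2) = 4.3925


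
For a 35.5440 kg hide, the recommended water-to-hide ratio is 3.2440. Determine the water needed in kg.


Formula: Water = hide_weight * ratio
Substituting: Water = 35.5440 * 3.2440
Result: 115.3047 kg


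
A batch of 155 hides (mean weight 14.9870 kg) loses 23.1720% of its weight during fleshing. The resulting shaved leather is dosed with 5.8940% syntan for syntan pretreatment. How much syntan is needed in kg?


Total_raw = N * avg_wt = 155 * 14.9870 = 2322.9850 kg
Substrate = Total_raw * (1 - loss/100) = 2322.9850 * (1 - 23.1720/100) = 1784.7029 kg
Syntan = Substrate * pct / 100 = 1784.7029 * 5.8940 / 100 = 105.1904 kg


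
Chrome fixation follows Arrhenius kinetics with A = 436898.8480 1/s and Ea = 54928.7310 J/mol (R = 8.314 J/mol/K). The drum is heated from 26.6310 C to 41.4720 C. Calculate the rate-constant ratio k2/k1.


T1 = 26.6310 + 273.15 = 299.7810 K; T2 = 41.4720 + 273.15 = 314.6220 K
k1 = A * exp(-Ea/(R*T1)) = 436898.8480 * exp(-54928.7310/(8.314*299.7810)) = 1.1725e-04 1/s
k2 = A * exp(-Ea/(R*T2)) = 436898.8480 * exp(-54928.7310/(8.314*314.6220)) = 3.3158e-04 1/s
k2/k1 = 3.3158e-04 / 1.1725e-04 = 2.8280


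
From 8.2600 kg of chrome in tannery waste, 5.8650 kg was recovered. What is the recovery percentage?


Formula: Recovery = recovered / input * 100
Substituting: Recovery = 5.8650 / 8.2600 * 100
Result: 71.0048 %


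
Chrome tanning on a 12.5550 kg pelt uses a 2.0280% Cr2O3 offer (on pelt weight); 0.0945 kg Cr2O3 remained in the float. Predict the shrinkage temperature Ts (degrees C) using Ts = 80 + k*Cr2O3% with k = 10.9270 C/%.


Offered = pelt * offer_pct / 100 = 12.5550 * 2.0280 / 100 = 0.2546 kg
Uptake = offered - residual = 0.2546 - 0.0945 = 0.1601 kg
Cr2O3% on pelt = uptake / pelt * 100 = 0.1601 / 12.5550 * 100 = 1.2753 %
Ts = 80 + k * Cr2O3% = 80 + 10.9270 * 1.2753 = 93.9353 C


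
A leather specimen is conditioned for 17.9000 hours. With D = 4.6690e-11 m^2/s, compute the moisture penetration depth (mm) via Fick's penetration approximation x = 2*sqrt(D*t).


t = 17.9000 hr * 3600 = 64440.0000 s
D * t = 4.6690e-11 * 64440.0000 = 3.0087e-06
x = 2 * sqrt(D*t) = 2 * sqrt(3.0087e-06) = 0.00346912 m = 3.4691 mm


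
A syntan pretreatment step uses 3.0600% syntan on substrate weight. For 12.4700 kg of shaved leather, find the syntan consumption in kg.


Formula: Syntan = substrate * pct / 100
Substituting: Syntan = 12.4700 * 3.0600 / 100
Result: 0.3816 kg


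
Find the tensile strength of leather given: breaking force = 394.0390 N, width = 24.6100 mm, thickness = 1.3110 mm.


Formula: TS = force / (width * thickness)
Substituting: TS = 394.0390 / (24.6100 * 1.3110)
Result: 12.2131 N/mm^2


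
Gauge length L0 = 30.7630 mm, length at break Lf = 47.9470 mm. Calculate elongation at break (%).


Formula: Elongation = (Lf - L0) / L0 * 100
Substituting: Elongation = (47.9470 - 30.7630) / 30.7630 * 100
Result: 55.8593 %


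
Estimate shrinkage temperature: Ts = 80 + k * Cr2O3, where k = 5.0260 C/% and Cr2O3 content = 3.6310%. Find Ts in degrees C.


Formula: Ts = 80 + k * Cr2O3
Substituting: Ts = 80 + 5.0260 * 3.6310
Result: 98.2494 C


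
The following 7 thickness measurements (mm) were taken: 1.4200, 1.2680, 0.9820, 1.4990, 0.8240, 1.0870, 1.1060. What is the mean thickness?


Formula: Average = sum / n
Substituting: Average = 8.1860 / 7
Result: 1.1694 mm


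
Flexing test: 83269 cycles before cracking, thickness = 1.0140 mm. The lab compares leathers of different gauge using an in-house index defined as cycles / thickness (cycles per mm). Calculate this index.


Formula: Index = cycles / thickness
Substituting: Index = 83269 / 1.0140
Result: 82119.3294 cycles/mm


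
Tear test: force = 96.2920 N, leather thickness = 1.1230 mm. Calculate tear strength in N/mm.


Formula: Tear strength = force / thickness
Substituting: Tear strength = 96.2920 / 1.1230
Result: 85.7453 N/mm


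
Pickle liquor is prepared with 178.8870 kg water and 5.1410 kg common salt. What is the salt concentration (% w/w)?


Formula: Conc = salt / (water + salt) * 100
Substituting: Conc = 5.1410 / (178.8870 + 5.1410) * 100
Result: 2.7936 %


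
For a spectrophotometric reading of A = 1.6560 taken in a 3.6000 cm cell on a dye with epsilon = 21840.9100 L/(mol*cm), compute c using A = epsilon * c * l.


Formula: c = A / (epsilon * l)
Substituting: c = 1.6560 / (21840.9100 * 3.6000)
Result: 2.1061e-05 mol/L


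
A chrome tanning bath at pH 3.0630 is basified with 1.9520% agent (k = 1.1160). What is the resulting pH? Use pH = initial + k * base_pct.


Formula: pH_final = pH_initial + k * base_pct
Substituting: pH_final = 3.0630 + 1.1160 * 1.9520
Result: 5.2414


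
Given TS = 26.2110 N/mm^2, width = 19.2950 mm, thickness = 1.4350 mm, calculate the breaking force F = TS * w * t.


Formula: F = TS * w * t
Substituting: F = 26.2110 * 19.2950 * 1.4350
Result: 725.7387 N


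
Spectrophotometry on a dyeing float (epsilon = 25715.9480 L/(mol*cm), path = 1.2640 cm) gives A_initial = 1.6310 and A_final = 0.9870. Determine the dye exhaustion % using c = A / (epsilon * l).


c_initial = A_i / (epsilon * l) = 1.6310 / (25715.9480 * 1.2640) = 5.0177e-05 mol/L
c_final = A_f / (epsilon * l) = 0.9870 / (25715.9480 * 1.2640) = 3.0365e-05 mol/L
Exhaustion = (c_initial - c_final) / c_initial * 100 = (5.0177e-05 - 3.0365e-05) / 5.0177e-05 * 100 = 39.4850 %


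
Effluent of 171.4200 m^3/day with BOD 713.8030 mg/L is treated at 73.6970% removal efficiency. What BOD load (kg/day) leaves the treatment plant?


Load_in = volume * conc / 1000 = 171.4200 * 713.8030 / 1000 = 122.3601 kg/day
Removed = Load_in * eff / 100 = 122.3601 * 73.6970 / 100 = 90.1757 kg/day
Load_out = Load_in - Removed = 122.3601 - 90.1757 = 32.1844 kg/day


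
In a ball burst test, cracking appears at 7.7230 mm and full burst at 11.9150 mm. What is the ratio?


Formula: Ratio = crack / burst
Substituting: Ratio = 7.7230 / 11.9150
Result: 0.6482


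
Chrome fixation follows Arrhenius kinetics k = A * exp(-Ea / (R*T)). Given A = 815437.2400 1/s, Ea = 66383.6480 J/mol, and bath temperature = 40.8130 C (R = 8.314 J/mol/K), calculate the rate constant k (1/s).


T_K = T_C + 273.15 = 40.8130 + 273.15 = 313.9630 K
exponent = -Ea / (R * T_K) = -66383.6480 / (8.314 * 313.9630) = -25.4315
k = A * exp(exponent) = 815437.2400 * exp(-25.4315) = 7.3555e-06 1/s


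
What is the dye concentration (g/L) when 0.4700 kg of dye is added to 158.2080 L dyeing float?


Formula: Conc = dye_mass(kg) / volume(L) * 1000
Substituting: Conc = 0.4700 / 158.2080 * 1000
Result: 2.9708 g/L


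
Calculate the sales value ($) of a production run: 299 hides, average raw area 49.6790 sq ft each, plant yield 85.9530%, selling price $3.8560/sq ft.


Raw_total = N * avg_area = 299 * 49.6790 = 14854.0210 sq ft
Finished = Raw_total * yield / 100 = 14854.0210 * 85.9530 / 100 = 12767.4767 sq ft
Value = Finished * price = 12767.4767 * 3.8560 = 49231.3900 $


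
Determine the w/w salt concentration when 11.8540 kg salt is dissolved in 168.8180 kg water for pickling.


Formula: Conc = salt / (water + salt) * 100
Substituting: Conc = 11.8540 / (168.8180 + 11.8540) * 100
Result: 6.5611 %


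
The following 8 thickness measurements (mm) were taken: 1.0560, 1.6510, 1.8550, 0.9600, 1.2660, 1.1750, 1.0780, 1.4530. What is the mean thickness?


Formula: Average = sum / n
Substituting: Average = 10.4940 / 8
Result: 1.3117 mm


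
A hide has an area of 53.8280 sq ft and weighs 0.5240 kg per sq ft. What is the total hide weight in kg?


Formula: Weight = area * weight_per_sqft
Substituting: Weight = 53.8280 * 0.5240
Result: 28.2059 kg


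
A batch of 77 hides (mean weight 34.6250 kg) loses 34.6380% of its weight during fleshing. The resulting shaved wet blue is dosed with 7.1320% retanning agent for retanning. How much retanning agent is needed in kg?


Total_raw = N * avg_wt = 77 * 34.6250 = 2666.1250 kg
Substrate = Total_raw * (1 - loss/100) = 2666.1250 * (1 - 34.6380/100) = 1742.6326 kg
Retan = Substrate * pct / 100 = 1742.6326 * 7.1320 / 100 = 124.2846 kg


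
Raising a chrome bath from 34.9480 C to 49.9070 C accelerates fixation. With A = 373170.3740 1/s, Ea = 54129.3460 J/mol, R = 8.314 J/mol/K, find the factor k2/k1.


T1 = 34.9480 + 273.15 = 308.0980 K; T2 = 49.9070 + 273.15 = 323.0570 K
k1 = A * exp(-Ea/(R*T1)) = 373170.3740 * exp(-54129.3460/(8.314*308.0980)) = 2.4805e-04 1/s
k2 = A * exp(-Ea/(R*T2)) = 373170.3740 * exp(-54129.3460/(8.314*323.0570)) = 6.5992e-04 1/s
k2/k1 = 6.5992e-04 / 2.4805e-04 = 2.6604


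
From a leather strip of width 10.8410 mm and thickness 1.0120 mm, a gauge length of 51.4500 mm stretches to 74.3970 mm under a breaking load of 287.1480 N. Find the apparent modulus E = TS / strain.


TS = F / (w * t) = 287.1480 / (10.8410 * 1.0120) = 26.1731 N/mm^2
strain = (Lf - L0) / L0 = (74.3970 - 51.4500) / 51.4500 = 0.4460
E = TS / strain = 26.1731 / 0.4460 = 58.6834 N/mm^2


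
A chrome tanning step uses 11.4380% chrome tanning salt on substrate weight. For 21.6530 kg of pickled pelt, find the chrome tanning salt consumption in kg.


Formula: Chrome = substrate * pct / 100
Substituting: Chrome = 21.6530 * 11.4380 / 100
Result: 2.4767 kg


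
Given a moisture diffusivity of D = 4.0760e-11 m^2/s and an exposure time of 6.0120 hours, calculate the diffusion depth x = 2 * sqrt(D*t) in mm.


t = 6.0120 hr * 3600 = 21643.2000 s
D * t = 4.0760e-11 * 21643.2000 = 8.8218e-07
x = 2 * sqrt(D*t) = 2 * sqrt(8.8218e-07) = 0.00187849 m = 1.8785 mm


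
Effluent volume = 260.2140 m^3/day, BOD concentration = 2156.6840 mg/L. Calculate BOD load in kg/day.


Formula: BOD_load = volume * conc / 1000
Substituting: BOD_load = 260.2140 * 2156.6840 / 1000
Result: 561.1994 kg/day
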